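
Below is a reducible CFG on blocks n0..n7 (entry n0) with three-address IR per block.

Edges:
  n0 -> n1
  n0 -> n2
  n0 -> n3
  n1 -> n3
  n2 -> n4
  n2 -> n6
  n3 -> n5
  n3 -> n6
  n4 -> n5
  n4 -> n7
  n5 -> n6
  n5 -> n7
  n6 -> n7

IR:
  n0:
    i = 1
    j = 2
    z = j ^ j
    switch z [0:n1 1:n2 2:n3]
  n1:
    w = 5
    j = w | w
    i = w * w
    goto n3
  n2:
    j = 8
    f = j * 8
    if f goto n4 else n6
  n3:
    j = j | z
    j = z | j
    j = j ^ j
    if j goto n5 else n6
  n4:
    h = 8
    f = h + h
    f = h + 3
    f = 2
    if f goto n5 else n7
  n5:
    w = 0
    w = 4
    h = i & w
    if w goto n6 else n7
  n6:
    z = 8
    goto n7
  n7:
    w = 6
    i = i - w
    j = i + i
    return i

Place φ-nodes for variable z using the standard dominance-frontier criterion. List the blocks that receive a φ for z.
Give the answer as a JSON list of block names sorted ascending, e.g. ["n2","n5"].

Answer: ["n7"]

Working:
idom tree: n1←n0 n2←n0 n3←n0 n4←n2 n5←n0 n6←n0 n7←n0
Dom at joins:
  n3: preds {n0,n1}: {n0} ∩ {n0,n1} = {n0}; idom=n0
  n5: preds {n3,n4}: {n0,n3} ∩ {n0,n2,n4} = {n0}; idom=n0
  n6: preds {n2,n3,n5}: {n0,n2} ∩ {n0,n3} ∩ {n0,n5} = {n0}; idom=n0
  n7: preds {n4,n5,n6}: {n0,n2,n4} ∩ {n0,n5} ∩ {n0,n6} = {n0}; idom=n0

Frontier:
  n3←n0: walk · to n0
  n3←n1: walk n1 to n0
  n5←n3: walk n3 to n0
  n5←n4: walk n4→n2 to n0
  n6←n2: walk n2 to n0
  n6←n3: walk n3 to n0
  n6←n5: walk n5 to n0
  n7←n4: walk n4→n2 to n0
  n7←n5: walk n5 to n0
  n7←n6: walk n6 to n0
  n0 → ∅
  n1 → {n3}
  n2 → {n5,n6,n7}
  n3 → {n5,n6}
  n4 → {n5,n7}
  n5 → {n6,n7}
  n6 → {n7}
  n7 → ∅

φ for z: defs {n0,n6}
  DF⁺ = {n7}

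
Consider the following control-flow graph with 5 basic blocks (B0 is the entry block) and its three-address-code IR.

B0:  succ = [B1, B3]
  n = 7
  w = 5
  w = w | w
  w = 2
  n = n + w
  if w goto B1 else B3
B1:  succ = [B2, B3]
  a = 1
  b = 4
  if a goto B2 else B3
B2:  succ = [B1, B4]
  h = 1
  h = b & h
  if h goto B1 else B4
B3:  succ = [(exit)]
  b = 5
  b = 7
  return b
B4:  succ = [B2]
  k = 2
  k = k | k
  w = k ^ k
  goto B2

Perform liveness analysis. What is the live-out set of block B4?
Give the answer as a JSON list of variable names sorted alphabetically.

Answer: ["b"]

Derivation:
def/use:
  B0: {n,w} / ∅
  B1: {a,b} / ∅
  B2: {h} / {b}
  B3: {b} / ∅
  B4: {k,w} / ∅

Liveness:
  B0 li=∅ lo=∅
  B1 li=∅ lo={b}
  B2 li={b} lo={b}
  B3 li=∅ lo=∅
  B4 li={b} lo={b}

live-out(B4) = ["b"]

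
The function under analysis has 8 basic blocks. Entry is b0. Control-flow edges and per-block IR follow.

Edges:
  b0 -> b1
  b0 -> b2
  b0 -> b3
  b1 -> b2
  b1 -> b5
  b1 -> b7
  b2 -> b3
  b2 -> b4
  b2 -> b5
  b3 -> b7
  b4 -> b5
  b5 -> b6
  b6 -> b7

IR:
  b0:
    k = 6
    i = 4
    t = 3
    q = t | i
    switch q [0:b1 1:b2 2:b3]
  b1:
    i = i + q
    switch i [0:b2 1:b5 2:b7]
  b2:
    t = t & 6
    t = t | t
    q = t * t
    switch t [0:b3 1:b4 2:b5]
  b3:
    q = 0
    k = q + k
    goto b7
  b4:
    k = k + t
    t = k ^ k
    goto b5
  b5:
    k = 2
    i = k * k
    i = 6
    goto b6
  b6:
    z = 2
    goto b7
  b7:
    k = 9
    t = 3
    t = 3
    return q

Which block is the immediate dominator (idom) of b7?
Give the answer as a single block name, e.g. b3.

idom tree: b1←b0 b2←b0 b3←b0 b4←b2 b5←b0 b6←b5 b7←b0
Dom∩ at merges:
  b2: preds {b0,b1}: {b0} ∩ {b0,b1} = {b0}; idom=b0
  b3: preds {b0,b2}: {b0} ∩ {b0,b2} = {b0}; idom=b0
  b5: preds {b1,b2,b4}: {b0,b1} ∩ {b0,b2} ∩ {b0,b2,b4} = {b0}; idom=b0
  b7: preds {b1,b3,b6}: {b0,b1} ∩ {b0,b3} ∩ {b0,b5,b6} = {b0}; idom=b0

idom(b7) = b0

Answer: b0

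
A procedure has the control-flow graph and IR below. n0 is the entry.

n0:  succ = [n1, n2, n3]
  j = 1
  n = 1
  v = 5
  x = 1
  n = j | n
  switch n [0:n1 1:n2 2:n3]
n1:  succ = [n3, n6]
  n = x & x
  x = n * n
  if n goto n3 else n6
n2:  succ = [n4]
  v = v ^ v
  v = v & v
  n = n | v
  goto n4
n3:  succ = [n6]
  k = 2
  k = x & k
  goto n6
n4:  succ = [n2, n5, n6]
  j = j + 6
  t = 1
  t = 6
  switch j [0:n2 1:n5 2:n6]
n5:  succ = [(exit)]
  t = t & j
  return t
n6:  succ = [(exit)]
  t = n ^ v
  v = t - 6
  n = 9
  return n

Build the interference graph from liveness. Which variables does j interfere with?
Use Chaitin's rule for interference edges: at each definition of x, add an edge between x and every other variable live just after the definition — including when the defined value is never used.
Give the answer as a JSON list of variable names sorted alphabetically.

def/use:
  n0: def={j,n,v,x} ue=∅
  n1: def={n,x} ue={x}
  n2: def={n,v} ue={n,v}
  n3: def={k} ue={x}
  n4: def={j,t} ue={j}
  n5: def={t} ue={j,t}
  n6: def={n,t,v} ue={n,v}

Liveness:
  n0 li=∅ lo={j,n,v,x}
  n1 li={v,x} lo={n,v,x}
  n2 li={j,n,v} lo={j,n,v}
  n3 li={n,v,x} lo={n,v}
  n4 li={j,n,v} lo={j,n,t,v}
  n5 li={j,t} lo=∅
  n6 li={n,v} lo=∅

Interfere edges:
  j — {n,t,v,x}
  k — {n,v,x}
  n — {j,k,t,v,x}
  t — {j,n,v}
  v — {j,k,n,t,x}
  x — {j,k,n,v}

N(j) = ["n", "t", "v", "x"]

Answer: ["n", "t", "v", "x"]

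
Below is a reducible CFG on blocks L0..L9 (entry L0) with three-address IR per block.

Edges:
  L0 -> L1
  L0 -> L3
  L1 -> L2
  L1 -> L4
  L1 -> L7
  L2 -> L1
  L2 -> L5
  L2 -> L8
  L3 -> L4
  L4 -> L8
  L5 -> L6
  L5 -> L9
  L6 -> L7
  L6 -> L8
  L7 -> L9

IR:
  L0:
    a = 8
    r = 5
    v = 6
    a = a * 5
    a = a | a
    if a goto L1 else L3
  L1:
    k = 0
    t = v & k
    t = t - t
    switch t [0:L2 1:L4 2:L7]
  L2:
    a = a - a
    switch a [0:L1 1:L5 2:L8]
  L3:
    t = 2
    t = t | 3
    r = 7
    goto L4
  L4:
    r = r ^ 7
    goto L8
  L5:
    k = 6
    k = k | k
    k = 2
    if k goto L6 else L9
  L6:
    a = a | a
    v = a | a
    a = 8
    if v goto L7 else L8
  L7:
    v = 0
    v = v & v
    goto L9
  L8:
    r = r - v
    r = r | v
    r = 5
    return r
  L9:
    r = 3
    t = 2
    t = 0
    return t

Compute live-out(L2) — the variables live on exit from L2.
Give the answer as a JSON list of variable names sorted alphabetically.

Block summaries:
  L0 def {a,r,v} use ∅
  L1 def {k,t} use {v}
  L2 def {a} use {a}
  L3 def {r,t} use ∅
  L4 def {r} use {r}
  L5 def {k} use ∅
  L6 def {a,v} use {a}
  L7 def {v} use ∅
  L8 def {r} use {r,v}
  L9 def {r,t} use ∅

Live sets:
  live L0: ∅→{a,r,v}
  live L1: {a,r,v}→{a,r,v}
  live L2: {a,r,v}→{a,r,v}
  live L3: {v}→{r,v}
  live L4: {r,v}→{r,v}
  live L5: {a,r}→{a,r}
  live L6: {a,r}→{r,v}
  live L7: ∅→∅
  live L8: {r,v}→∅
  live L9: ∅→∅

live-out(L2) = ["a", "r", "v"]

Answer: ["a", "r", "v"]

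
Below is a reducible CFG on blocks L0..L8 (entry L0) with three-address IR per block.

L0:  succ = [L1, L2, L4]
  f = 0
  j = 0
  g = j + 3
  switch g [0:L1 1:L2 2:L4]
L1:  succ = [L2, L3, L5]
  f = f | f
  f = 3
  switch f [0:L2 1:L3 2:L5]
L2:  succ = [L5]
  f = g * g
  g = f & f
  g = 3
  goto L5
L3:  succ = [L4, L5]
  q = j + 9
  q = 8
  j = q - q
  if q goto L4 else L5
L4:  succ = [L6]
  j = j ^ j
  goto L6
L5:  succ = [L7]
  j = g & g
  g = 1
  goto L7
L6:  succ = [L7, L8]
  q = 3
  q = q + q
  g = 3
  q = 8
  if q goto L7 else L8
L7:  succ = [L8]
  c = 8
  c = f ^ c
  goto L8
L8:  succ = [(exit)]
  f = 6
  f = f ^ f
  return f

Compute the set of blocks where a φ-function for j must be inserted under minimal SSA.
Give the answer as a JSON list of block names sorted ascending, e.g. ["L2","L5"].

idom tree: L1←L0 L2←L0 L3←L1 L4←L0 L5←L0 L6←L4 L7←L0 L8←L0
Dom at joins:
  L2: preds {L0,L1}: {L0} ∩ {L0,L1} = {L0}; idom=L0
  L4: preds {L0,L3}: {L0} ∩ {L0,L1,L3} = {L0}; idom=L0
  L5: preds {L1,L2,L3}: {L0,L1} ∩ {L0,L2} ∩ {L0,L1,L3} = {L0}; idom=L0
  L7: preds {L5,L6}: {L0,L5} ∩ {L0,L4,L6} = {L0}; idom=L0
  L8: preds {L6,L7}: {L0,L4,L6} ∩ {L0,L7} = {L0}; idom=L0

Frontier:
  L2←L0: walk · to L0
  L2←L1: walk L1 to L0
  L4←L0: walk · to L0
  L4←L3: walk L3→L1 to L0
  L5←L1: walk L1 to L0
  L5←L2: walk L2 to L0
  L5←L3: walk L3→L1 to L0
  L7←L5: walk L5 to L0
  L7←L6: walk L6→L4 to L0
  L8←L6: walk L6→L4 to L0
  L8←L7: walk L7 to L0
  L0: DF=∅
  L1: DF={L2,L4,L5}
  L2: DF={L5}
  L3: DF={L4,L5}
  L4: DF={L7,L8}
  L5: DF={L7}
  L6: DF={L7,L8}
  L7: DF={L8}
  L8: DF=∅

φ for j: defs {L0,L3,L4,L5}
  DF⁺ = {L4,L5,L7,L8}

Answer: ["L4", "L5", "L7", "L8"]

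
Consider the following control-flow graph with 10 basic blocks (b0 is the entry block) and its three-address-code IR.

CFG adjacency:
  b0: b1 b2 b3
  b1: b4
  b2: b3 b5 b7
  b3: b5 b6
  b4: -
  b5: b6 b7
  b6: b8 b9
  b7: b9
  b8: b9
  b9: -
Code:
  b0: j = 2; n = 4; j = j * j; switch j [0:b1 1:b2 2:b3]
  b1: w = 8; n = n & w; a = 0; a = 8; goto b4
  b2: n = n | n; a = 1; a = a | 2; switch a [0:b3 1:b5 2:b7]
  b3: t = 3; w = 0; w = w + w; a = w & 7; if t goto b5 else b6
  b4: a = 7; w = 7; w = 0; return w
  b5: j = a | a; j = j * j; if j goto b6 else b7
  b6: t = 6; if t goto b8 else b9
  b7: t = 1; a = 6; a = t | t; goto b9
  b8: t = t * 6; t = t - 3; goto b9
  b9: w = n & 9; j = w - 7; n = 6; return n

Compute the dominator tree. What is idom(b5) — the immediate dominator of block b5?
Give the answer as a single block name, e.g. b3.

Answer: b0

Working:
idom tree: b1←b0 b2←b0 b3←b0 b4←b1 b5←b0 b6←b0 b7←b0 b8←b6 b9←b0
Dom at joins:
  b3: preds {b0,b2}: {b0} ∩ {b0,b2} = {b0}; idom=b0
  b5: preds {b2,b3}: {b0,b2} ∩ {b0,b3} = {b0}; idom=b0
  b6: preds {b3,b5}: {b0,b3} ∩ {b0,b5} = {b0}; idom=b0
  b7: preds {b2,b5}: {b0,b2} ∩ {b0,b5} = {b0}; idom=b0
  b9: preds {b6,b7,b8}: {b0,b6} ∩ {b0,b7} ∩ {b0,b6,b8} = {b0}; idom=b0

idom(b5) = b0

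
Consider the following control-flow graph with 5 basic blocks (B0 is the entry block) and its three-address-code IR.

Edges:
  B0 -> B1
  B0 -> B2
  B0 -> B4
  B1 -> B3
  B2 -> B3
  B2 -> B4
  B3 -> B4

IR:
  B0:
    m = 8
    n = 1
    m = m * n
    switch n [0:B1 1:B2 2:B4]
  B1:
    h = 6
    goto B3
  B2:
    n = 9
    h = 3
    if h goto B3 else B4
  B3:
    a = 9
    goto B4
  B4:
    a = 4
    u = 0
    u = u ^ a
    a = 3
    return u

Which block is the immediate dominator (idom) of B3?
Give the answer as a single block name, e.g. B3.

idom tree: B1←B0 B2←B0 B3←B0 B4←B0
Join-block Dom:
  B3: preds {B1,B2}: {B0,B1} ∩ {B0,B2} = {B0}; idom=B0
  B4: preds {B0,B2,B3}: {B0} ∩ {B0,B2} ∩ {B0,B3} = {B0}; idom=B0

idom(B3) = B0

Answer: B0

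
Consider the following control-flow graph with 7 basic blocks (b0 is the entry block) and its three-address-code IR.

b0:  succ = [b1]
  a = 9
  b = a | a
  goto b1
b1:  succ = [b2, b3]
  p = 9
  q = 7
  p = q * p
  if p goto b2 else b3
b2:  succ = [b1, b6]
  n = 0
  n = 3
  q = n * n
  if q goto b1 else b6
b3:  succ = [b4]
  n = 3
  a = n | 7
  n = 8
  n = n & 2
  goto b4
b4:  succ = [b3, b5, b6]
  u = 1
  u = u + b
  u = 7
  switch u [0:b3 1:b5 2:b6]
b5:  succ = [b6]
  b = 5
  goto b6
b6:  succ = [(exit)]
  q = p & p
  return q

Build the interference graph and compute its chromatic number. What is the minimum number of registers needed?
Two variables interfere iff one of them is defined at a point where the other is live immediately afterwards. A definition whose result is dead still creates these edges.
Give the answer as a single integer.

Answer: 3

Working:
Per-block:
  b0: {a,b} / ∅
  b1: {p,q} / ∅
  b2: {n,q} / ∅
  b3: {a,n} / ∅
  b4: {u} / {b}
  b5: {b} / ∅
  b6: {q} / {p}

Liveness:
  b0 li=∅ lo={b}
  b1 li={b} lo={b,p}
  b2 li={b,p} lo={b,p}
  b3 li={b,p} lo={b,p}
  b4 li={b,p} lo={b,p}
  b5 li={p} lo={p}
  b6 li={p} lo=∅

Interference:
  a — {b,p}
  b — {a,n,p,q,u}
  n — {b,p}
  p — {a,b,n,q,u}
  q — {b,p}
  u — {b,p}

Chromatic number:
  clique {a,b,p} ⇒ need ≥ 3
  assign a→c2 b→c0 n→c2 p→c1 q→c2 u→c2 — no edge inside a register ⇒ χ ≤ 3
  χ = 3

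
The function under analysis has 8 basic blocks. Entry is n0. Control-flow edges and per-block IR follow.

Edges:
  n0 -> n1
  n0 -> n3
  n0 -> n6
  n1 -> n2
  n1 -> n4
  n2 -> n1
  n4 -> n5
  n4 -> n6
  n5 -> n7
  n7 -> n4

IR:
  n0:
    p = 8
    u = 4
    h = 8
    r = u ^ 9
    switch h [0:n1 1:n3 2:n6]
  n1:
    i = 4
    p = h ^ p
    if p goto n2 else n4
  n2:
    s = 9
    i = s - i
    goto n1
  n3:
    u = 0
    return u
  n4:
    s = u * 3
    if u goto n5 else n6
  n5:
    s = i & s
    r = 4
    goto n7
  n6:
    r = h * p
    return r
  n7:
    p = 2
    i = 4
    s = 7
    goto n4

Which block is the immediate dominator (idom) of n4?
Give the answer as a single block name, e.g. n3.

Answer: n1

Analysis:
idom tree: n1←n0 n2←n1 n3←n0 n4←n1 n5←n4 n6←n0 n7←n5
Dom at joins:
  n1: preds {n0,n2}: {n0} ∩ {n0,n1,n2} = {n0}; idom=n0
  n4: preds {n1,n7}: {n0,n1} ∩ {n0,n1,n4,n5,n7} = {n0,n1}; idom=n1
  n6: preds {n0,n4}: {n0} ∩ {n0,n1,n4} = {n0}; idom=n0

idom(n4) = n1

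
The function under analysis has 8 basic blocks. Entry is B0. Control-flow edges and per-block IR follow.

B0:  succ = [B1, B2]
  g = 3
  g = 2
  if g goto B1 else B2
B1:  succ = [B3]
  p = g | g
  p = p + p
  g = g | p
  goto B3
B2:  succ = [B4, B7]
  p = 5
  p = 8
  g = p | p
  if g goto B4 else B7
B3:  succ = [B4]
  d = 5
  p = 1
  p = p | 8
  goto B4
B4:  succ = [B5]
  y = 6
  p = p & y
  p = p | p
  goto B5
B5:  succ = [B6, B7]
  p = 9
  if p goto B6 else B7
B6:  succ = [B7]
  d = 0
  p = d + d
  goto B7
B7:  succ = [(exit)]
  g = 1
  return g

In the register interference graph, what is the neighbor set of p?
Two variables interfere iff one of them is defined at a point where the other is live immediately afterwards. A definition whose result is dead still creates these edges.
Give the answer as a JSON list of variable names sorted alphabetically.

Answer: ["g", "y"]

Derivation:
def/use:
  B0 def {g} use ∅
  B1 def {g,p} use {g}
  B2 def {g,p} use ∅
  B3 def {d,p} use ∅
  B4 def {p,y} use {p}
  B5 def {p} use ∅
  B6 def {d,p} use ∅
  B7 def {g} use ∅

Live sets:
  B0 li=∅ lo={g}
  B1 li={g} lo=∅
  B2 li=∅ lo={p}
  B3 li=∅ lo={p}
  B4 li={p} lo=∅
  B5 li=∅ lo=∅
  B6 li=∅ lo=∅
  B7 li=∅ lo=∅

Interfere edges:
  d↔∅
  g↔{p}
  p↔{g,y}
  y↔{p}

N(p) = ["g", "y"]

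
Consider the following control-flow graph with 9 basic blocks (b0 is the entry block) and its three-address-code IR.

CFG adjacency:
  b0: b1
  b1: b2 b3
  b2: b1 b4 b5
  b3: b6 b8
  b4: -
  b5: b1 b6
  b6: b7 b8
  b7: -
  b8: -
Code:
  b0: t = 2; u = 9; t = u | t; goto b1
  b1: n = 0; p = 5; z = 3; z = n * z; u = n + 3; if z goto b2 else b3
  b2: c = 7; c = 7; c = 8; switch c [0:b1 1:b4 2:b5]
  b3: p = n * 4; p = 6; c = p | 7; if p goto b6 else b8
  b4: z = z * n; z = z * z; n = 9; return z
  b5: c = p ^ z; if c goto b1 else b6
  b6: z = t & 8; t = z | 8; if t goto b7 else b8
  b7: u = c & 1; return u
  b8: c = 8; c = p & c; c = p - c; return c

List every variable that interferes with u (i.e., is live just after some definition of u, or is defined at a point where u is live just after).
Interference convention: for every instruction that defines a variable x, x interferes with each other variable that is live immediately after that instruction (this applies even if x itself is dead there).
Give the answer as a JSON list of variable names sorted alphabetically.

def/use:
  b0: {t,u} / ∅
  b1: {n,p,u,z} / ∅
  b2: {c} / ∅
  b3: {c,p} / {n}
  b4: {n,z} / {n,z}
  b5: {c} / {p,z}
  b6: {t,z} / {t}
  b7: {u} / {c}
  b8: {c} / {p}

Backward fixpoint:
  live b0: ∅→{t}
  live b1: {t}→{n,p,t,z}
  live b2: {n,p,t,z}→{n,p,t,z}
  live b3: {n,t}→{c,p,t}
  live b4: {n,z}→∅
  live b5: {p,t,z}→{c,p,t}
  live b6: {c,p,t}→{c,p}
  live b7: {c}→∅
  live b8: {p}→∅

Interfere edges:
  c↔{n,p,t,z}
  n↔{c,p,t,u,z}
  p↔{c,n,t,u,z}
  t↔{c,n,p,u,z}
  u↔{n,p,t,z}
  z↔{c,n,p,t,u}

N(u) = ["n", "p", "t", "z"]

Answer: ["n", "p", "t", "z"]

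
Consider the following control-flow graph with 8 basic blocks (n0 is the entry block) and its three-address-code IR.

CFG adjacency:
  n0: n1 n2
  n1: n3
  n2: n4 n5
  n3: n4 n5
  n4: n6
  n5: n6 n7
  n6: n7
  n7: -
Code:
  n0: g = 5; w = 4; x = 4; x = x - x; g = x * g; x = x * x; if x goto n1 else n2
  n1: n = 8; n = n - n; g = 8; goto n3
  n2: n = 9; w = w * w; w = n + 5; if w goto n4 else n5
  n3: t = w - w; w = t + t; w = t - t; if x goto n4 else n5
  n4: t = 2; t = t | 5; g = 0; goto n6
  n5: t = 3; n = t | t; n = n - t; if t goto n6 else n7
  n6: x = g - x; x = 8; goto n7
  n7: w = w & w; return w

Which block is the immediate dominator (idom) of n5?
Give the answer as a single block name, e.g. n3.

idom tree: n1←n0 n2←n0 n3←n1 n4←n0 n5←n0 n6←n0 n7←n0
Dom∩ at merges:
  n4: preds {n2,n3}: {n0,n2} ∩ {n0,n1,n3} = {n0}; idom=n0
  n5: preds {n2,n3}: {n0,n2} ∩ {n0,n1,n3} = {n0}; idom=n0
  n6: preds {n4,n5}: {n0,n4} ∩ {n0,n5} = {n0}; idom=n0
  n7: preds {n5,n6}: {n0,n5} ∩ {n0,n6} = {n0}; idom=n0

idom(n5) = n0

Answer: n0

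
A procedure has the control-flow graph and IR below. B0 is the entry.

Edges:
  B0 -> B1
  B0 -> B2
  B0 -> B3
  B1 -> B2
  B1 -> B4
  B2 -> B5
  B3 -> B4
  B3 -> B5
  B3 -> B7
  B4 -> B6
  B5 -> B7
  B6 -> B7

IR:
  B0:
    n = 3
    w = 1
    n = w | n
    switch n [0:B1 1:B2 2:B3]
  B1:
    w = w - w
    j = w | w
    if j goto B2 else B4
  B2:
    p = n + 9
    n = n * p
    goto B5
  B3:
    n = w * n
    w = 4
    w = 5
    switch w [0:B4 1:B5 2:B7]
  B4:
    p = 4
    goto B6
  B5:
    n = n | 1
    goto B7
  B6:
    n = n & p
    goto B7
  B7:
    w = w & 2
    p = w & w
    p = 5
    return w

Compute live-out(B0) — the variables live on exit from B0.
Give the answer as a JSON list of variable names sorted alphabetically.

def/use:
  B0: def={n,w} ue=∅
  B1: def={j,w} ue={w}
  B2: def={n,p} ue={n}
  B3: def={n,w} ue={n,w}
  B4: def={p} ue=∅
  B5: def={n} ue={n}
  B6: def={n} ue={n,p}
  B7: def={p,w} ue={w}

Backward fixpoint:
  B0: in=∅ out={n,w}
  B1: in={n,w} out={n,w}
  B2: in={n,w} out={n,w}
  B3: in={n,w} out={n,w}
  B4: in={n,w} out={n,p,w}
  B5: in={n,w} out={w}
  B6: in={n,p,w} out={w}
  B7: in={w} out=∅

live-out(B0) = ["n", "w"]

Answer: ["n", "w"]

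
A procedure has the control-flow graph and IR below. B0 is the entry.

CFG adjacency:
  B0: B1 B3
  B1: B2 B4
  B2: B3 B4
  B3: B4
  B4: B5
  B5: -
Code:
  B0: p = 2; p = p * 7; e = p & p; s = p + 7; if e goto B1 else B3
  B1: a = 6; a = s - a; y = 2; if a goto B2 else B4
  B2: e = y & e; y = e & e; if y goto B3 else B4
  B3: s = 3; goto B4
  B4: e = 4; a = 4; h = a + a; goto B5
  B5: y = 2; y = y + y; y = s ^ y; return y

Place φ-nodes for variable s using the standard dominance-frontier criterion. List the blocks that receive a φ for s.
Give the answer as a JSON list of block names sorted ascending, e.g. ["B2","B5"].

idom tree: B1←B0 B2←B1 B3←B0 B4←B0 B5←B4
Dom∩ at merges:
  B3: preds {B0,B2}: {B0} ∩ {B0,B1,B2} = {B0}; idom=B0
  B4: preds {B1,B2,B3}: {B0,B1} ∩ {B0,B1,B2} ∩ {B0,B3} = {B0}; idom=B0

DF derivation:
  B3←B0: walk · to B0
  B3←B2: walk B2→B1 to B0
  B4←B1: walk B1 to B0
  B4←B2: walk B2→B1 to B0
  B4←B3: walk B3 to B0
  B0: DF=∅
  B1: DF={B3,B4}
  B2: DF={B3,B4}
  B3: DF={B4}
  B4: DF=∅
  B5: DF=∅

φ for s: defs {B0,B3}
  DF⁺ = {B4}

Answer: ["B4"]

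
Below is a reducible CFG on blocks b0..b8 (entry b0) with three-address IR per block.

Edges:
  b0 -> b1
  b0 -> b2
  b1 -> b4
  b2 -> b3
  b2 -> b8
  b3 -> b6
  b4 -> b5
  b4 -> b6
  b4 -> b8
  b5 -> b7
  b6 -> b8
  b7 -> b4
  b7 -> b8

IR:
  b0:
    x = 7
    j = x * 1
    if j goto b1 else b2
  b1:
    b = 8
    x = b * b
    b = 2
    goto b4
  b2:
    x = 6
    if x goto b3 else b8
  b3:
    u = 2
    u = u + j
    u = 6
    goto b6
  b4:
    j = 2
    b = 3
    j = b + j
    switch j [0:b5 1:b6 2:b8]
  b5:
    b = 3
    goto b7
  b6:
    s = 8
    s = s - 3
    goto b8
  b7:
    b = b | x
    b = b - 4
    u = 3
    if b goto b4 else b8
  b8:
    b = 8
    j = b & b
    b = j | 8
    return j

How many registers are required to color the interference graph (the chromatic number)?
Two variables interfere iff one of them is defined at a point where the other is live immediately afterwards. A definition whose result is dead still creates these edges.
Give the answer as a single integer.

Per-block:
  b0 def {j,x} use ∅
  b1 def {b,x} use ∅
  b2 def {x} use ∅
  b3 def {u} use {j}
  b4 def {b,j} use ∅
  b5 def {b} use ∅
  b6 def {s} use ∅
  b7 def {b,u} use {b,x}
  b8 def {b,j} use ∅

Liveness:
  b0 li=∅ lo={j}
  b1 li=∅ lo={x}
  b2 li={j} lo={j}
  b3 li={j} lo=∅
  b4 li={x} lo={x}
  b5 li={x} lo={b,x}
  b6 li=∅ lo=∅
  b7 li={b,x} lo={x}
  b8 li=∅ lo=∅

Interference:
  b — {j,u,x}
  j — {b,u,x}
  s — ∅
  u — {b,j,x}
  x — {b,j,u}

Colouring:
  lower bound: {b,j,u,x} mutually conflict ⇒ χ ≥ 4
  assign b→c0 j→c1 s→c0 u→c2 x→c3 — no edge inside a register ⇒ χ ≤ 4
  χ = 4

Answer: 4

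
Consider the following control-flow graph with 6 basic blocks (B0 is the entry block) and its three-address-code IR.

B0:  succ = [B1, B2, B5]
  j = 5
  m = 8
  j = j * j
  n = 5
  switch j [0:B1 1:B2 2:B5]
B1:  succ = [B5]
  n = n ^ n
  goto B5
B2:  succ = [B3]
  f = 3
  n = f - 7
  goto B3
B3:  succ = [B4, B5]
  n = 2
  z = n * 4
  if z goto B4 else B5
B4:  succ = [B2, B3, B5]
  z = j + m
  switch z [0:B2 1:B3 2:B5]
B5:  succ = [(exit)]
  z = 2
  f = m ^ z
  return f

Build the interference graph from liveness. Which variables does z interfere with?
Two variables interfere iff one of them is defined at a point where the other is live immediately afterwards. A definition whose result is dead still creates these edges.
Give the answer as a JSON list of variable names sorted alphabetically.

Per-block:
  B0 def {j,m,n} use ∅
  B1 def {n} use {n}
  B2 def {f,n} use ∅
  B3 def {n,z} use ∅
  B4 def {z} use {j,m}
  B5 def {f,z} use {m}

Live sets:
  B0 li=∅ lo={j,m,n}
  B1 li={m,n} lo={m}
  B2 li={j,m} lo={j,m}
  B3 li={j,m} lo={j,m}
  B4 li={j,m} lo={j,m}
  B5 li={m} lo=∅

Conflict graph:
  f↔{j,m}
  j↔{f,m,n,z}
  m↔{f,j,n,z}
  n↔{j,m}
  z↔{j,m}

N(z) = ["j", "m"]

Answer: ["j", "m"]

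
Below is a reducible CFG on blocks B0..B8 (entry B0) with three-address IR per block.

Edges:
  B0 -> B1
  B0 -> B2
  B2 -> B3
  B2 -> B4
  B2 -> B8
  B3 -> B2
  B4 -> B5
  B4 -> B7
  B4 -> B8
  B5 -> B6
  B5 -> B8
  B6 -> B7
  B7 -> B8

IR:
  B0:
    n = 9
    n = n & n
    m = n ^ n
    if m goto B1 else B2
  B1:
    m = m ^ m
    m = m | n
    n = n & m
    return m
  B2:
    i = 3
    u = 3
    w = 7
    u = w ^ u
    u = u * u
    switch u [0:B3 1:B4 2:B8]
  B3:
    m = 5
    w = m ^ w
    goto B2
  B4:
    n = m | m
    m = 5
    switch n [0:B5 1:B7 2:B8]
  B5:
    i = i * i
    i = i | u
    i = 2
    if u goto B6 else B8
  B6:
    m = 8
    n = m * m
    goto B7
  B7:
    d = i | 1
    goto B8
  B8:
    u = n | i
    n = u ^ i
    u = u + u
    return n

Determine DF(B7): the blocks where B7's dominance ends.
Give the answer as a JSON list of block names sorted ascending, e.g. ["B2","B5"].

idom tree: B1←B0 B2←B0 B3←B2 B4←B2 B5←B4 B6←B5 B7←B4 B8←B2
Dom∩ at merges:
  B2: preds {B0,B3}: {B0} ∩ {B0,B2,B3} = {B0}; idom=B0
  B7: preds {B4,B6}: {B0,B2,B4} ∩ {B0,B2,B4,B5,B6} = {B0,B2,B4}; idom=B4
  B8: preds {B2,B4,B5,B7}: {B0,B2} ∩ {B0,B2,B4} ∩ {B0,B2,B4,B5} ∩ {B0,B2,B4,B7} = {B0,B2}; idom=B2

DF derivation:
  B2←B0: walk · to B0
  B2←B3: walk B3→B2 to B0
  B7←B4: walk · to B4
  B7←B6: walk B6→B5 to B4
  B8←B2: walk · to B2
  B8←B4: walk B4 to B2
  B8←B5: walk B5→B4 to B2
  B8←B7: walk B7→B4 to B2
  B0: DF=∅
  B1: DF=∅
  B2: DF={B2}
  B3: DF={B2}
  B4: DF={B8}
  B5: DF={B7,B8}
  B6: DF={B7}
  B7: DF={B8}
  B8: DF=∅

DF(B7) = ["B8"]

Answer: ["B8"]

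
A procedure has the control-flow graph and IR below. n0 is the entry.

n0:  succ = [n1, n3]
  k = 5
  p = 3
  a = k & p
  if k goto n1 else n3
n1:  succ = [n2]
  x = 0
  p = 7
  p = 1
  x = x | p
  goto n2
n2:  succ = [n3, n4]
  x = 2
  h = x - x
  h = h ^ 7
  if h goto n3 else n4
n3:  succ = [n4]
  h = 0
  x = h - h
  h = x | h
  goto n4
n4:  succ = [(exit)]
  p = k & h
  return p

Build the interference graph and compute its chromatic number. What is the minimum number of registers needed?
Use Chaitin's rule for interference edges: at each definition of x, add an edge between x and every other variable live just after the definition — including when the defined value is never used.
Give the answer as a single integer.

Answer: 3

Working:
Per-block:
  n0: {a,k,p} / ∅
  n1: {p,x} / ∅
  n2: {h,x} / ∅
  n3: {h,x} / ∅
  n4: {p} / {h,k}

Liveness:
  n0 li=∅ lo={k}
  n1 li={k} lo={k}
  n2 li={k} lo={h,k}
  n3 li={k} lo={h,k}
  n4 li={h,k} lo=∅

Interfere edges:
  a: {k}
  h: {k,x}
  k: {a,h,p,x}
  p: {k,x}
  x: {h,k,p}

Registers:
  clique {h,k,x} ⇒ need ≥ 3
  assign a→R1 h→R2 k→R0 p→R2 x→R1 — no edge inside a register ⇒ χ ≤ 3
  χ = 3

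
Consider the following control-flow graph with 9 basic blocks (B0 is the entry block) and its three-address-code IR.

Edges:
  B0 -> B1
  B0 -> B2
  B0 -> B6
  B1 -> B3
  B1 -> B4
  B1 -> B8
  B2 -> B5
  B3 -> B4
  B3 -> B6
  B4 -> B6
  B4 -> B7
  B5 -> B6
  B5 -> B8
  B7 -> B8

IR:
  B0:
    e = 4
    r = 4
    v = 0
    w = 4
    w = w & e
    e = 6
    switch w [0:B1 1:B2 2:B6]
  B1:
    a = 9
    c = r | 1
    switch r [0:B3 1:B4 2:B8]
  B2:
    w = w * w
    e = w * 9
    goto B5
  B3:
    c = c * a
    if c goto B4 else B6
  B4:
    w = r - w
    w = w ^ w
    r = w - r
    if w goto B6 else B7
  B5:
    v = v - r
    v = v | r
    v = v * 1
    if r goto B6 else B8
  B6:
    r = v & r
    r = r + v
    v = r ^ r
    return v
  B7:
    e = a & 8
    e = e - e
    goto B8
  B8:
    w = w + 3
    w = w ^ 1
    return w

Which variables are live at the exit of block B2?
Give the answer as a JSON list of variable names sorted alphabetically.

Block summaries:
  B0: {e,r,v,w} / ∅
  B1: {a,c} / {r}
  B2: {e,w} / {w}
  B3: {c} / {a,c}
  B4: {r,w} / {r,w}
  B5: {v} / {r,v}
  B6: {r,v} / {r,v}
  B7: {e} / {a}
  B8: {w} / {w}

Live sets:
  B0: in=∅ out={r,v,w}
  B1: in={r,v,w} out={a,c,r,v,w}
  B2: in={r,v,w} out={r,v,w}
  B3: in={a,c,r,v,w} out={a,r,v,w}
  B4: in={a,r,v,w} out={a,r,v,w}
  B5: in={r,v,w} out={r,v,w}
  B6: in={r,v} out=∅
  B7: in={a,w} out={w}
  B8: in={w} out=∅

live-out(B2) = ["r", "v", "w"]

Answer: ["r", "v", "w"]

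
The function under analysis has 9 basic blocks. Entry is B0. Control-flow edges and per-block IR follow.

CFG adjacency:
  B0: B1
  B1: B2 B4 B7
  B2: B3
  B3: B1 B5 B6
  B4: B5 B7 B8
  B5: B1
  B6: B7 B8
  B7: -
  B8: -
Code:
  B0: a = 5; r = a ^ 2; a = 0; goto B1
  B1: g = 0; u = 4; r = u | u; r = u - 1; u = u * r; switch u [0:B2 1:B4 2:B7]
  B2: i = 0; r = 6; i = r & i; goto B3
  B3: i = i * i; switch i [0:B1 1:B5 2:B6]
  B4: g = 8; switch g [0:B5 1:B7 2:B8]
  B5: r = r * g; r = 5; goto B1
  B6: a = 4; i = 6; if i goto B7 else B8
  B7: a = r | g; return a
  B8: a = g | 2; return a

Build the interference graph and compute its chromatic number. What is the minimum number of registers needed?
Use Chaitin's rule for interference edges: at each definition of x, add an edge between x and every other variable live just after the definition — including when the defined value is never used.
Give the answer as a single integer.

Block summaries:
  B0: {a,r} / ∅
  B1: {g,r,u} / ∅
  B2: {i,r} / ∅
  B3: {i} / {i}
  B4: {g} / ∅
  B5: {r} / {g,r}
  B6: {a,i} / ∅
  B7: {a} / {g,r}
  B8: {a} / {g}

Backward fixpoint:
  B0: in=∅ out=∅
  B1: in=∅ out={g,r}
  B2: in={g} out={g,i,r}
  B3: in={g,i,r} out={g,r}
  B4: in={r} out={g,r}
  B5: in={g,r} out=∅
  B6: in={g,r} out={g,r}
  B7: in={g,r} out=∅
  B8: in={g} out=∅

Interference:
  a — {g,r}
  g — {a,i,r,u}
  i — {g,r}
  r — {a,g,i,u}
  u — {g,r}

Colouring:
  lower bound: {a,g,r} mutually conflict ⇒ χ ≥ 3
  3-colouring: R0={g}  R1={r}  R2={a,i,u}
  χ = 3

Answer: 3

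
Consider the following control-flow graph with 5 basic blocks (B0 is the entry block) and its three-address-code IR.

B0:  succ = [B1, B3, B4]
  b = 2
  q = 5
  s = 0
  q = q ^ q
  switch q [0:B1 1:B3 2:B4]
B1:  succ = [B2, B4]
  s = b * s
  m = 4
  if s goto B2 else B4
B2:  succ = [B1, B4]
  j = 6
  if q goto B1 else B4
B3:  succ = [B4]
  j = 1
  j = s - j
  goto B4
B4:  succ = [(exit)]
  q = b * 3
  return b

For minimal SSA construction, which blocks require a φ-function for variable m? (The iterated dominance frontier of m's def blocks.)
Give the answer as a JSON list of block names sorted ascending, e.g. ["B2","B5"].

idom tree: B1←B0 B2←B1 B3←B0 B4←B0
Dom at joins:
  B1: preds {B0,B2}: {B0} ∩ {B0,B1,B2} = {B0}; idom=B0
  B4: preds {B0,B1,B2,B3}: {B0} ∩ {B0,B1} ∩ {B0,B1,B2} ∩ {B0,B3} = {B0}; idom=B0

DF derivation:
  B1←B0: walk · to B0
  B1←B2: walk B2→B1 to B0
  B4←B0: walk · to B0
  B4←B1: walk B1 to B0
  B4←B2: walk B2→B1 to B0
  B4←B3: walk B3 to B0
  B0: DF=∅
  B1: DF={B1,B4}
  B2: DF={B1,B4}
  B3: DF={B4}
  B4: DF=∅

φ for m: defs {B1}
  DF⁺ = {B1,B4}

Answer: ["B1", "B4"]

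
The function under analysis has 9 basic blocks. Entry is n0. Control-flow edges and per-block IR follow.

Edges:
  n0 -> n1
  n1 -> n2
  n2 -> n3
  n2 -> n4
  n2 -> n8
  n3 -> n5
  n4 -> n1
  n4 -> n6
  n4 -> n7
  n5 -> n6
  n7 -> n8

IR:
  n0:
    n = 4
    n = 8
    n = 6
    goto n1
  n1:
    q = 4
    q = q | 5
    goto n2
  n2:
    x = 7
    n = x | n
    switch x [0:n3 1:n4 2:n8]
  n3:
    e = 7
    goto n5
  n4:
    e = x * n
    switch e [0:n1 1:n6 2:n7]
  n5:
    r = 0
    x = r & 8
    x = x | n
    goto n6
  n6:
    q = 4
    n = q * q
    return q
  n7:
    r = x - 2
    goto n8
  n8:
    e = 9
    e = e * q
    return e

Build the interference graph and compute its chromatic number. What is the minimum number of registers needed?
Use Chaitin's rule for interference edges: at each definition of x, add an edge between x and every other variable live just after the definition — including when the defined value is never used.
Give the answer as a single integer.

Block summaries:
  n0: def={n} ue=∅
  n1: def={q} ue=∅
  n2: def={n,x} ue={n}
  n3: def={e} ue=∅
  n4: def={e} ue={n,x}
  n5: def={r,x} ue={n}
  n6: def={n,q} ue=∅
  n7: def={r} ue={x}
  n8: def={e} ue={q}

Backward fixpoint:
  n0 li=∅ lo={n}
  n1 li={n} lo={n,q}
  n2 li={n,q} lo={n,q,x}
  n3 li={n} lo={n}
  n4 li={n,q,x} lo={n,q,x}
  n5 li={n} lo=∅
  n6 li=∅ lo=∅
  n7 li={q,x} lo={q}
  n8 li={q} lo=∅

Interfere edges:
  e — {n,q,x}
  n — {e,q,r,x}
  q — {e,n,r,x}
  r — {n,q}
  x — {e,n,q}

Registers:
  lower bound: {e,n,q,x} mutually conflict ⇒ χ ≥ 4
  4-colouring: R0={n}  R1={q}  R2={e,r}  R3={x}
  χ = 4

Answer: 4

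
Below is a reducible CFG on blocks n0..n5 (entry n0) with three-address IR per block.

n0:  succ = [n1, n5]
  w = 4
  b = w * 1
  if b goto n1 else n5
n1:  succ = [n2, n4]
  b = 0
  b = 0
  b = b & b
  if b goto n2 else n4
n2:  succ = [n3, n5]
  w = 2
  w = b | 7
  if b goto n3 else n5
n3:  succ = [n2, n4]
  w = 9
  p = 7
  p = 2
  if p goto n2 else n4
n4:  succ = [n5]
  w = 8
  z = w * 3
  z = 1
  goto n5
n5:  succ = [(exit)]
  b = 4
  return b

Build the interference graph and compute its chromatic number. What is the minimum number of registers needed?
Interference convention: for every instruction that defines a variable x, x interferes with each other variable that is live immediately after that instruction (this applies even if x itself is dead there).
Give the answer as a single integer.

Answer: 2

Working:
Block summaries:
  n0: {b,w} / ∅
  n1: {b} / ∅
  n2: {w} / {b}
  n3: {p,w} / ∅
  n4: {w,z} / ∅
  n5: {b} / ∅

Backward fixpoint:
  live n0: ∅→∅
  live n1: ∅→{b}
  live n2: {b}→{b}
  live n3: {b}→{b}
  live n4: ∅→∅
  live n5: ∅→∅

Interfere edges:
  b: {p,w}
  p: {b}
  w: {b}
  z: ∅

Chromatic number:
  clique {b,p} ⇒ need ≥ 2
  assign b→c0 p→c1 w→c1 z→c0 — no edge inside a register ⇒ χ ≤ 2
  χ = 2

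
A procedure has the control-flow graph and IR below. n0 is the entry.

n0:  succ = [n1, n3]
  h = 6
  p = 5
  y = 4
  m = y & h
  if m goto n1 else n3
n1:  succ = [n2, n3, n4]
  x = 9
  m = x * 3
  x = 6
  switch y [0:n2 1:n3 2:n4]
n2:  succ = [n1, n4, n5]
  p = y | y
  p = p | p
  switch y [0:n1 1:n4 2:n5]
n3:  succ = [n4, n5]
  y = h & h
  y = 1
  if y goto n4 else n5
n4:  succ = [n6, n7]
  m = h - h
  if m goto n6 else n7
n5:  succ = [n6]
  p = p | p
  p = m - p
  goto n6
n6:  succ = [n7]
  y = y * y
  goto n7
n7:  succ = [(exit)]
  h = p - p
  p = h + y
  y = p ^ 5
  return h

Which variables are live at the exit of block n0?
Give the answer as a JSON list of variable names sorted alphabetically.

Per-block:
  n0: {h,m,p,y} / ∅
  n1: {m,x} / {y}
  n2: {p} / {y}
  n3: {y} / {h}
  n4: {m} / {h}
  n5: {p} / {m,p}
  n6: {y} / {y}
  n7: {h,p,y} / {p,y}

Liveness:
  live n0: ∅→{h,m,p,y}
  live n1: {h,p,y}→{h,m,p,y}
  live n2: {h,m,y}→{h,m,p,y}
  live n3: {h,m,p}→{h,m,p,y}
  live n4: {h,p,y}→{p,y}
  live n5: {m,p,y}→{p,y}
  live n6: {p,y}→{p,y}
  live n7: {p,y}→∅

live-out(n0) = ["h", "m", "p", "y"]

Answer: ["h", "m", "p", "y"]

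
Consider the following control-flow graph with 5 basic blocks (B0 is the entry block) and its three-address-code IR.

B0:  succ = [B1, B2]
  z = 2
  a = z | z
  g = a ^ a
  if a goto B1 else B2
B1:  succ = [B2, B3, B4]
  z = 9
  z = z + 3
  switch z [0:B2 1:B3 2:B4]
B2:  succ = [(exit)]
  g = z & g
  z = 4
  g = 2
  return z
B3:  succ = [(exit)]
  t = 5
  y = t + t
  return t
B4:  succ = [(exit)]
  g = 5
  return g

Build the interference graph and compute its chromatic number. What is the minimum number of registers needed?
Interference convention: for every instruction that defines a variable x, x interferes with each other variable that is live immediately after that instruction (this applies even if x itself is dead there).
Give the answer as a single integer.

Answer: 3

Analysis:
Block summaries:
  B0: def={a,g,z} ue=∅
  B1: def={z} ue=∅
  B2: def={g,z} ue={g,z}
  B3: def={t,y} ue=∅
  B4: def={g} ue=∅

Backward fixpoint:
  live B0: ∅→{g,z}
  live B1: {g}→{g,z}
  live B2: {g,z}→∅
  live B3: ∅→∅
  live B4: ∅→∅

Interfere edges:
  a: {g,z}
  g: {a,z}
  t: {y}
  y: {t}
  z: {a,g}

Chromatic number:
  {a,g,z} pairwise interfere (3-clique) ⇒ χ ≥ 3
  3-colouring: c0={a,t}  c1={g,y}  c2={z}
  χ = 3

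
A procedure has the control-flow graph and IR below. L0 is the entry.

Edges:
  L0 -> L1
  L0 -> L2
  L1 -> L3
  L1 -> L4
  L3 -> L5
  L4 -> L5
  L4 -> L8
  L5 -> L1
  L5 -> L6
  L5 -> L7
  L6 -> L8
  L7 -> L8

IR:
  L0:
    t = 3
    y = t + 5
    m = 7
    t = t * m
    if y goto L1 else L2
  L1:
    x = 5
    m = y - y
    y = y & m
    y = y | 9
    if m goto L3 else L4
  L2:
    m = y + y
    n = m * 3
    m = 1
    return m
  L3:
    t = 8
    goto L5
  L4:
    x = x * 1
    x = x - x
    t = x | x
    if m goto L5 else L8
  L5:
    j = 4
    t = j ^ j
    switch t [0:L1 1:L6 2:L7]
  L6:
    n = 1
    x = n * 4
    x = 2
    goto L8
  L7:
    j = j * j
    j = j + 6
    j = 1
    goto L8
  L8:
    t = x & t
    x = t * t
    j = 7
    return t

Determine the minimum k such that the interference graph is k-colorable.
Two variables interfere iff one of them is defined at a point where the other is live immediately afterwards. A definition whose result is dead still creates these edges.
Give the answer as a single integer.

def/use:
  L0 def {m,t,y} use ∅
  L1 def {m,x,y} use {y}
  L2 def {m,n} use {y}
  L3 def {t} use ∅
  L4 def {t,x} use {m,x}
  L5 def {j,t} use ∅
  L6 def {n,x} use ∅
  L7 def {j} use {j}
  L8 def {j,t,x} use {t,x}

Backward fixpoint:
  L0: in=∅ out={y}
  L1: in={y} out={m,x,y}
  L2: in={y} out=∅
  L3: in={x,y} out={x,y}
  L4: in={m,x,y} out={t,x,y}
  L5: in={x,y} out={j,t,x,y}
  L6: in={t} out={t,x}
  L7: in={j,t,x} out={t,x}
  L8: in={t,x} out=∅

Interference:
  j: {t,x,y}
  m: {t,x,y}
  n: {t}
  t: {j,m,n,x,y}
  x: {j,m,t,y}
  y: {j,m,t,x}

Registers:
  {j,t,x,y} pairwise interfere (4-clique) ⇒ χ ≥ 4
  assign j→r3 m→r3 n→r1 t→r0 x→r1 y→r2 — no edge inside a register ⇒ χ ≤ 4
  χ = 4

Answer: 4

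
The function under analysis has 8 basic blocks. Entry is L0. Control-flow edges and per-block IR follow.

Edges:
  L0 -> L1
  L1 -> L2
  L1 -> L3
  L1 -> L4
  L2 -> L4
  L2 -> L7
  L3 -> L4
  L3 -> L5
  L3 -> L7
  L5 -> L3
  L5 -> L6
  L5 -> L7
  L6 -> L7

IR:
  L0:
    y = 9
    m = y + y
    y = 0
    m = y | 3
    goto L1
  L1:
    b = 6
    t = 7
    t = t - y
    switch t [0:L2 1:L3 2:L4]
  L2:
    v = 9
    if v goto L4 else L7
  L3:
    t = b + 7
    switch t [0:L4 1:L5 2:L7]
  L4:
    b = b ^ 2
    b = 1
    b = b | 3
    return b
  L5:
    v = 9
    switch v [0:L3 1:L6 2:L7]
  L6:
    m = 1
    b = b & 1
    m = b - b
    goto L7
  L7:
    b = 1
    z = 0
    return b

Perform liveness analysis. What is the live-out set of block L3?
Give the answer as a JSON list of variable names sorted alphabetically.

def/use:
  L0 def {m,y} use ∅
  L1 def {b,t} use {y}
  L2 def {v} use ∅
  L3 def {t} use {b}
  L4 def {b} use {b}
  L5 def {v} use ∅
  L6 def {b,m} use {b}
  L7 def {b,z} use ∅

Backward fixpoint:
  live L0: ∅→{y}
  live L1: {y}→{b}
  live L2: {b}→{b}
  live L3: {b}→{b}
  live L4: {b}→∅
  live L5: {b}→{b}
  live L6: {b}→∅
  live L7: ∅→∅

live-out(L3) = ["b"]

Answer: ["b"]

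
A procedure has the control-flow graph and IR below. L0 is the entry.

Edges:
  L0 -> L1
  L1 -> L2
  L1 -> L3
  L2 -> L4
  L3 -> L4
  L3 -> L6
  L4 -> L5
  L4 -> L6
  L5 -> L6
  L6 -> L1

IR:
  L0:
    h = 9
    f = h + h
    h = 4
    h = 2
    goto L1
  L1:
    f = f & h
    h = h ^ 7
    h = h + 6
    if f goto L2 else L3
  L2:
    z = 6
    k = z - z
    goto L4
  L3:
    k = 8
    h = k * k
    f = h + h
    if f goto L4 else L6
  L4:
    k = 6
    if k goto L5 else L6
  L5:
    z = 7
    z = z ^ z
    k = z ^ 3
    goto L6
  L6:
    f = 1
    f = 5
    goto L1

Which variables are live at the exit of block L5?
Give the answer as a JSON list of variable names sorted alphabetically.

Answer: ["h"]

Working:
Per-block:
  L0: def={f,h} ue=∅
  L1: def={f,h} ue={f,h}
  L2: def={k,z} ue=∅
  L3: def={f,h,k} ue=∅
  L4: def={k} ue=∅
  L5: def={k,z} ue=∅
  L6: def={f} ue=∅

Liveness:
  live L0: ∅→{f,h}
  live L1: {f,h}→{h}
  live L2: {h}→{h}
  live L3: ∅→{h}
  live L4: {h}→{h}
  live L5: {h}→{h}
  live L6: {h}→{f,h}

live-out(L5) = ["h"]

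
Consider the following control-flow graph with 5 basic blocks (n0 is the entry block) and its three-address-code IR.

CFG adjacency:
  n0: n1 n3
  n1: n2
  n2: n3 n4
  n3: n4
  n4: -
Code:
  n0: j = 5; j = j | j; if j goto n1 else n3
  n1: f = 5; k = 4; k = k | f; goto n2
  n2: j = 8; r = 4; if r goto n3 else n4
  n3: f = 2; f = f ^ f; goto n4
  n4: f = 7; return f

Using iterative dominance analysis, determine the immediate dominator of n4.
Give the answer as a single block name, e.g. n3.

Answer: n0

Working:
idom tree: n1←n0 n2←n1 n3←n0 n4←n0
Join-block Dom:
  n3: preds {n0,n2}: {n0} ∩ {n0,n1,n2} = {n0}; idom=n0
  n4: preds {n2,n3}: {n0,n1,n2} ∩ {n0,n3} = {n0}; idom=n0

idom(n4) = n0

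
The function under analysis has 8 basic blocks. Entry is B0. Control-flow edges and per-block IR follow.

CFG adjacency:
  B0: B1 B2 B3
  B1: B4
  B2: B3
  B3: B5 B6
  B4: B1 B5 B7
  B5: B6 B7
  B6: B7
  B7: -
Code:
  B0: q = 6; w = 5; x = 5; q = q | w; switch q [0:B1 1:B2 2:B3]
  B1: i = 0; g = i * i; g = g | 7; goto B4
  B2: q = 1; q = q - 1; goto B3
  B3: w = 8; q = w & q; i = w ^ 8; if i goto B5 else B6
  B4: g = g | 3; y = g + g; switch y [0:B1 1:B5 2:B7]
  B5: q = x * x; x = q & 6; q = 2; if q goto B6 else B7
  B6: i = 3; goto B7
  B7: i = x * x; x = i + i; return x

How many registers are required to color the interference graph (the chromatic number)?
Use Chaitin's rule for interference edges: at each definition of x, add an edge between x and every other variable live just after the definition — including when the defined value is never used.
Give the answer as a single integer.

Per-block:
  B0: {q,w,x} / ∅
  B1: {g,i} / ∅
  B2: {q} / ∅
  B3: {i,q,w} / {q}
  B4: {g,y} / {g}
  B5: {q,x} / {x}
  B6: {i} / ∅
  B7: {i,x} / {x}

Liveness:
  B0 li=∅ lo={q,x}
  B1 li={x} lo={g,x}
  B2 li={x} lo={q,x}
  B3 li={q,x} lo={x}
  B4 li={g,x} lo={x}
  B5 li={x} lo={x}
  B6 li={x} lo={x}
  B7 li={x} lo=∅

Conflict graph:
  g↔{x}
  i↔{x}
  q↔{w,x}
  w↔{q,x}
  x↔{g,i,q,w,y}
  y↔{x}

Colouring:
  clique {q,w,x} ⇒ need ≥ 3
  3-colouring: r0={x}  r1={g,i,q,y}  r2={w}
  χ = 3

Answer: 3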